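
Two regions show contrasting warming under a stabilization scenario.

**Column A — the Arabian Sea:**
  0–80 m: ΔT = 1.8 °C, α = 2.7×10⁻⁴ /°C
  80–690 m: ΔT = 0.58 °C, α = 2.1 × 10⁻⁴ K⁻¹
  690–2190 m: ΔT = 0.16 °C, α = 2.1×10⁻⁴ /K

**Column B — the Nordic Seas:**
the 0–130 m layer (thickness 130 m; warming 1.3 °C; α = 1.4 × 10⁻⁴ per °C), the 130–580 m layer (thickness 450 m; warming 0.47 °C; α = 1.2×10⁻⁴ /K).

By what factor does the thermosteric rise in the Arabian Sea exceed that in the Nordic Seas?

A Layer 1: 1.8 × 2.7×10⁻⁴ × 80 = 0.03888 m
A 610 × 0.58 × 2.1×10⁻⁴ = 0.074298 m
A 690–2190 m: 0.16 × 1500 × 2.1×10⁻⁴ = 0.05040 m
A total: 0.163578 m
B Layer 1: 1.4×10⁻⁴ × 1.3 × 130 = 0.02366 m
B 130–580 m: 1.2×10⁻⁴ × 450 × 0.47 = 0.02538 m
B total: 0.04904 m
Ratio: 0.163578 / 0.04904 ≈ 3.336

3.34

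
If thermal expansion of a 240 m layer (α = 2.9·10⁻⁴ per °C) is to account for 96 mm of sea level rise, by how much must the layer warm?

ΔT = Δh/(αH) = 0.096 / (2.9×10⁻⁴ × 240) ≈ 1.379 °C

about 1.38 °C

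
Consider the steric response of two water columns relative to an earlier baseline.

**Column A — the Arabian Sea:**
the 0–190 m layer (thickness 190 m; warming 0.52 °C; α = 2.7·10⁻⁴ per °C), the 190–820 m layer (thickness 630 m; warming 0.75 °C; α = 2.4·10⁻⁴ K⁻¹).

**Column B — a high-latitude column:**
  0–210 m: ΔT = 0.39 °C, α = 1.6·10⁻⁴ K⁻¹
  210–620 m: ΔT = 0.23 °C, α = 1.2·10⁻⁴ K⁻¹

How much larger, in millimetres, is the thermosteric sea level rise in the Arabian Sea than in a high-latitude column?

A Layer 1: 0.52 × 2.7×10⁻⁴ × 190 = 0.026676 m
A 190–820 m: 2.4×10⁻⁴ × 0.75 × 630 = 0.11340 m
A total: 0.140076 m
B 0–210 m: 0.39 × 210 × 1.6×10⁻⁴ = 0.013104 m
B 210–620 m: 410 × 0.23 × 1.2×10⁻⁴ = 0.011316 m
B total: 0.02442 m
Difference: 0.140076 − 0.02442 = 0.115656 m

116 mm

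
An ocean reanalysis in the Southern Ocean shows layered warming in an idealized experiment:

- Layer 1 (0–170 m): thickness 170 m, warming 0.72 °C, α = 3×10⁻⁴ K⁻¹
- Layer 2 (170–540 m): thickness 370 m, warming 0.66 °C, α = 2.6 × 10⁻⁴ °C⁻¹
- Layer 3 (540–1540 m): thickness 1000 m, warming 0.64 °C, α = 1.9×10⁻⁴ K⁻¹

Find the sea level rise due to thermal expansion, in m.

3×10⁻⁴ × 0.72 × 170 = 0.03672 m
Layer 2: 0.66 × 2.6×10⁻⁴ × 370 = 0.063492 m
540–1540 m: 1000 × 1.9×10⁻⁴ × 0.64 = 0.12160 m
Δh = 0.03672 + 0.063492 + 0.12160 = 0.221812 m

0.22 m of thermosteric rise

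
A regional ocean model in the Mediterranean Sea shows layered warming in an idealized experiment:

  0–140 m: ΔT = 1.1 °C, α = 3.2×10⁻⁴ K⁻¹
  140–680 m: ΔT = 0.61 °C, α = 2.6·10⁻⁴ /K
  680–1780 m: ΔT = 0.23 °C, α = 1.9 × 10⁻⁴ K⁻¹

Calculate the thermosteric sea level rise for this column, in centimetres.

18.3 cm of thermosteric rise

Layer 1: 3.2×10⁻⁴ × 140 × 1.1 = 0.04928 m
0.61 × 540 × 2.6×10⁻⁴ = 0.085644 m
680–1780 m: 1.9×10⁻⁴ × 0.23 × 1100 = 0.04807 m
Δh = 0.04928 + 0.085644 + 0.04807 = 0.182994 m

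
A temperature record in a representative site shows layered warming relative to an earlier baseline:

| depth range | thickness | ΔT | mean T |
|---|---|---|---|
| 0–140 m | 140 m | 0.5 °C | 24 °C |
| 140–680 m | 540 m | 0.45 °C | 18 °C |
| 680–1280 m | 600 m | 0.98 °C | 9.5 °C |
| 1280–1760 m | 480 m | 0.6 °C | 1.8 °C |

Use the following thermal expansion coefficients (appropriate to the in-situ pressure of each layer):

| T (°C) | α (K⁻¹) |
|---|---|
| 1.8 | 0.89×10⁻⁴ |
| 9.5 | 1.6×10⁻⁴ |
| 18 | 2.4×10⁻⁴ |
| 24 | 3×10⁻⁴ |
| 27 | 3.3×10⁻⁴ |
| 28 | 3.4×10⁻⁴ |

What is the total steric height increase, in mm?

Δh ≈ 199 mm

Layer 1 at 24 °C → α = 3×10⁻⁴ K⁻¹
Layer 2 at 18 °C → α = 2.4×10⁻⁴ K⁻¹
Layer 3 at 9.5 °C → α = 1.6×10⁻⁴ K⁻¹
Layer 4 at 1.8 °C → α = 0.89×10⁻⁴ K⁻¹
Layer 1: 0.5 × 140 × 3×10⁻⁴ = 0.02100 m
Layer 2: 540 × 0.45 × 2.4×10⁻⁴ = 0.05832 m
Layer 3: 600 × 0.98 × 1.6×10⁻⁴ = 0.09408 m
1280–1760 m: 480 × 0.6 × 0.89×10⁻⁴ = 0.025632 m
Δh = 0.02100 + 0.05832 + 0.09408 + 0.025632 = 0.199032 m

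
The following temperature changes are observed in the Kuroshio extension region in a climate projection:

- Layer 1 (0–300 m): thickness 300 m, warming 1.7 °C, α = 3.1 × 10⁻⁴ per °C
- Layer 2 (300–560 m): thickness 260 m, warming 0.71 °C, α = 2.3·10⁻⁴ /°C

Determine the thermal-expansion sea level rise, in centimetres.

Layer 1: 300 × 1.7 × 3.1×10⁻⁴ = 0.15810 m
260 × 2.3×10⁻⁴ × 0.71 = 0.042458 m
Δh = 0.15810 + 0.042458 = 0.200558 m

Δh = 20 cm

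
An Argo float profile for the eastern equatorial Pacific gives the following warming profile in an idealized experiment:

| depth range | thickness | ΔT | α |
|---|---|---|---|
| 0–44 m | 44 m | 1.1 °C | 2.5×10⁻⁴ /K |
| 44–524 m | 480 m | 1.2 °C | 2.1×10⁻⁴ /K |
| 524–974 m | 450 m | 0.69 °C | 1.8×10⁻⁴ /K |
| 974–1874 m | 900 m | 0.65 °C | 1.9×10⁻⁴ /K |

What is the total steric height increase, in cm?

Layer 1: 2.5×10⁻⁴ × 1.1 × 44 = 0.01210 m
44–524 m: 2.1×10⁻⁴ × 1.2 × 480 = 0.12096 m
1.8×10⁻⁴ × 0.69 × 450 = 0.05589 m
Layer 4: 1.9×10⁻⁴ × 900 × 0.65 = 0.11115 m
Δh = 0.01210 + 0.12096 + 0.05589 + 0.11115 = 0.30010 m ≈ 30 cm

30 cm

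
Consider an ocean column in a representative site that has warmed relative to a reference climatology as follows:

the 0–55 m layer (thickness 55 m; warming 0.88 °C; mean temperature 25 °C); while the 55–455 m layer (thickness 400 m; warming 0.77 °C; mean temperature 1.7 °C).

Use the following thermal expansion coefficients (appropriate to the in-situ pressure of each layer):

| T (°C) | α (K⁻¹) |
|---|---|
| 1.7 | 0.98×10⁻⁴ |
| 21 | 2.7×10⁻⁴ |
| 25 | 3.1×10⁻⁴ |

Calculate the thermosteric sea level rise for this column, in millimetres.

about 45 mm

Layer 1 at 25 °C → α = 3.1×10⁻⁴ K⁻¹
Layer 2 at 1.7 °C → α = 0.98×10⁻⁴ K⁻¹
3.1×10⁻⁴ × 0.88 × 55 = 0.015004 m
Layer 2: 0.77 × 0.98×10⁻⁴ × 400 = 0.030184 m
Δh = 0.015004 + 0.030184 = 0.045188 m ≈ 45 mm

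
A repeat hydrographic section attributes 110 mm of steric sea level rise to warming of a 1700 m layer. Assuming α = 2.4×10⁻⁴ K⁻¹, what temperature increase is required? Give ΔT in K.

ΔT = Δh/(αH) = 0.11 / (2.4×10⁻⁴ × 1700) ≈ 0.2696 K

about 0.270 K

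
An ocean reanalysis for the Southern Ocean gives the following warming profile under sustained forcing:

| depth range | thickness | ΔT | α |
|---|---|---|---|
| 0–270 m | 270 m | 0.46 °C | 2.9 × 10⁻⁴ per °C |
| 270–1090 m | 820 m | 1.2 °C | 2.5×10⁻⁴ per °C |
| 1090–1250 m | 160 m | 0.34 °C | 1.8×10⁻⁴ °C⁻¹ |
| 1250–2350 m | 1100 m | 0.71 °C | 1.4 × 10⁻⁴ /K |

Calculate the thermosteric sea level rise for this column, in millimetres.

0–270 m: 0.46 × 270 × 2.9×10⁻⁴ = 0.036018 m
820 × 1.2 × 2.5×10⁻⁴ = 0.24600 m
1090–1250 m: 0.34 × 160 × 1.8×10⁻⁴ = 0.009792 m
Layer 4: 1100 × 0.71 × 1.4×10⁻⁴ = 0.10934 m
Δh = 0.036018 + 0.24600 + 0.009792 + 0.10934 = 0.40115 m ≈ 401 mm

401 mm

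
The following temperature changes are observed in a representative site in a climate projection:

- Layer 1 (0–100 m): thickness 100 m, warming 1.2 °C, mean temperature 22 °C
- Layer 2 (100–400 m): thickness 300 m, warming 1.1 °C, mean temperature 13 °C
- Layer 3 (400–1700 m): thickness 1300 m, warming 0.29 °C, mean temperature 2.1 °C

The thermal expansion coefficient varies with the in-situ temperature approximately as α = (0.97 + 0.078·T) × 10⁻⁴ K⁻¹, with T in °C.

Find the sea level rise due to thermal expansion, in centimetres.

Δh ≈ 14.0 cm

Layer 1: α = (0.97 + 0.078×22)×10⁻⁴ = 2.686×10⁻⁴ K⁻¹
Layer 2: α = (0.97 + 0.078×13)×10⁻⁴ = 1.984×10⁻⁴ K⁻¹
Layer 3: α = (0.97 + 0.078×2.1)×10⁻⁴ = 1.1338×10⁻⁴ K⁻¹
0–100 m: 100 × 2.686×10⁻⁴ × 1.2 = 0.032232 m
Layer 2: 1.1 × 300 × 1.984×10⁻⁴ = 0.065472 m
400–1700 m: 1.1338×10⁻⁴ × 1300 × 0.29 = 0.04274426 m
Δh = 0.032232 + 0.065472 + 0.04274426 = 0.14044826 m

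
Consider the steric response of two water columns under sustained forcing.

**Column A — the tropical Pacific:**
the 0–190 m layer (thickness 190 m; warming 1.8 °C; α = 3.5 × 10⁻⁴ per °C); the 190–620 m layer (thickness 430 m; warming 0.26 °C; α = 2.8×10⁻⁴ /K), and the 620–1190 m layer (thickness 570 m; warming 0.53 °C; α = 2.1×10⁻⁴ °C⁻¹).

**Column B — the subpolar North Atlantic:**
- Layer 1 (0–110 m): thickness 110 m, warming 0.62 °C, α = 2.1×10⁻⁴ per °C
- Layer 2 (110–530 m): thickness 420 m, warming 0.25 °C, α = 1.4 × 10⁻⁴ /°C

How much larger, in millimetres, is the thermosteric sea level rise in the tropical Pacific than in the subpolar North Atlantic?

185 mm larger

A 0–190 m: 3.5×10⁻⁴ × 190 × 1.8 = 0.11970 m
A Layer 2: 430 × 2.8×10⁻⁴ × 0.26 = 0.031304 m
A 620–1190 m: 0.53 × 570 × 2.1×10⁻⁴ = 0.063441 m
A total: 0.214445 m
B 110 × 2.1×10⁻⁴ × 0.62 = 0.014322 m
B 110–530 m: 0.25 × 420 × 1.4×10⁻⁴ = 0.01470 m
B total: 0.029022 m
Difference: 0.214445 − 0.029022 = 0.185423 m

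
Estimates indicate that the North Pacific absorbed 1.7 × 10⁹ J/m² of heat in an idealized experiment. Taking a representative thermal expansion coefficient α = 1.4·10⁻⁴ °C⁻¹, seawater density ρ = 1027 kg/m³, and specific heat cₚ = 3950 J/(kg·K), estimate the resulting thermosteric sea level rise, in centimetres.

5.87 cm of thermosteric rise

Δh = αQ/(ρcₚ) = 1.4×10⁻⁴ × 1.7×10⁹ / (1027 × 3950) ≈ 0.058669 m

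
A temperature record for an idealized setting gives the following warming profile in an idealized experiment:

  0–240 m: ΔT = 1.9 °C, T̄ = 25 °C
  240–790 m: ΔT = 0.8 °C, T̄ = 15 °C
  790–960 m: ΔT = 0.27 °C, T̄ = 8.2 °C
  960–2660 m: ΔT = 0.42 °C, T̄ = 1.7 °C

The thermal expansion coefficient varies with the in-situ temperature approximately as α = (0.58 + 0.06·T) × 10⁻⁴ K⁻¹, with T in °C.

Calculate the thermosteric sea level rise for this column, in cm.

Δh = 21.4 cm

Layer 1: α = (0.58 + 0.06×25)×10⁻⁴ = 2.08×10⁻⁴ K⁻¹
Layer 2: α = (0.58 + 0.06×15)×10⁻⁴ = 1.48×10⁻⁴ K⁻¹
Layer 3: α = (0.58 + 0.06×8.2)×10⁻⁴ = 1.072×10⁻⁴ K⁻¹
Layer 4: α = (0.58 + 0.06×1.7)×10⁻⁴ = 0.682×10⁻⁴ K⁻¹
2.08×10⁻⁴ × 1.9 × 240 = 0.094848 m
Layer 2: 550 × 1.48×10⁻⁴ × 0.8 = 0.06512 m
1.072×10⁻⁴ × 170 × 0.27 = 0.00492048 m
Layer 4: 0.42 × 1700 × 0.682×10⁻⁴ = 0.0486948 m
Δh = 0.094848 + 0.06512 + 0.00492048 + 0.0486948 = 0.21358328 m ≈ 21.4 cm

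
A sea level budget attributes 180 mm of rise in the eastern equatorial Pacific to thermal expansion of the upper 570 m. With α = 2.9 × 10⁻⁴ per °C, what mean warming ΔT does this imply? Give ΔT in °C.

about 1.1 °C

ΔT = Δh/(αH) = 0.18 / (2.9×10⁻⁴ × 570) ≈ 1.089 °C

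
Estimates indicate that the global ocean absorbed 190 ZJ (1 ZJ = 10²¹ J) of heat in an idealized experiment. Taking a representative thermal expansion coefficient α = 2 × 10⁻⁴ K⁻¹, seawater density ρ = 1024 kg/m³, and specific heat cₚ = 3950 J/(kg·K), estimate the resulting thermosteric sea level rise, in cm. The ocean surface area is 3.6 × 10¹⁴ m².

Per unit area: Q = 190×10²¹ / (3.6×10¹⁴) ≈ 5.278×10⁸ J/m²
Δh = αQ/(ρcₚ) = 2×10⁻⁴ × 5.278×10⁸ / (1024 × 3950) ≈ 0.026098 m

2.61 cm of thermosteric rise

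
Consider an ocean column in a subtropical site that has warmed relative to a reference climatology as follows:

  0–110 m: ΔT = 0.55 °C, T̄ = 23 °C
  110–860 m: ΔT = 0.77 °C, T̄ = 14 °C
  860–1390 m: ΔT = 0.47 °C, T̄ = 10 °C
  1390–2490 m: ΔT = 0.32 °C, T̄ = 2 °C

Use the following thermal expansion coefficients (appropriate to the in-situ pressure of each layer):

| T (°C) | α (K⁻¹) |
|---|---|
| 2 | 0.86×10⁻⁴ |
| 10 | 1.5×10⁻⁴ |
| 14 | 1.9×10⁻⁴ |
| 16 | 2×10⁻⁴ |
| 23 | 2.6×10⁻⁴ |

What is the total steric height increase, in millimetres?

193 mm

Layer 1 at 23 °C → α = 2.6×10⁻⁴ K⁻¹
Layer 2 at 14 °C → α = 1.9×10⁻⁴ K⁻¹
Layer 3 at 10 °C → α = 1.5×10⁻⁴ K⁻¹
Layer 4 at 2 °C → α = 0.86×10⁻⁴ K⁻¹
2.6×10⁻⁴ × 110 × 0.55 = 0.01573 m
Layer 2: 0.77 × 1.9×10⁻⁴ × 750 = 0.109725 m
1.5×10⁻⁴ × 0.47 × 530 = 0.037365 m
0.32 × 1100 × 0.86×10⁻⁴ = 0.030272 m
Δh = 0.01573 + 0.109725 + 0.037365 + 0.030272 = 0.193092 m ≈ 193 mm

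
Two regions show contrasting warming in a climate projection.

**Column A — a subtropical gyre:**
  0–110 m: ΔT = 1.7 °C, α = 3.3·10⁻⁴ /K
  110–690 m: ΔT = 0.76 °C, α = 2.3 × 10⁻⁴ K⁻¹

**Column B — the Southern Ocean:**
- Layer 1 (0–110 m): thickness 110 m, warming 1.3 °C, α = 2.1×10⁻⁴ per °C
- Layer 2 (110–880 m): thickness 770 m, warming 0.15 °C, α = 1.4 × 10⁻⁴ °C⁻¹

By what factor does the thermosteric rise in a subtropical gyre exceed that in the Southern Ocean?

≈ 3.53×

A Layer 1: 3.3×10⁻⁴ × 110 × 1.7 = 0.06171 m
A Layer 2: 2.3×10⁻⁴ × 0.76 × 580 = 0.101384 m
A total: 0.163094 m
B 2.1×10⁻⁴ × 110 × 1.3 = 0.03003 m
B 110–880 m: 0.15 × 770 × 1.4×10⁻⁴ = 0.01617 m
B total: 0.04620 m
Ratio: 0.163094 / 0.04620 ≈ 3.530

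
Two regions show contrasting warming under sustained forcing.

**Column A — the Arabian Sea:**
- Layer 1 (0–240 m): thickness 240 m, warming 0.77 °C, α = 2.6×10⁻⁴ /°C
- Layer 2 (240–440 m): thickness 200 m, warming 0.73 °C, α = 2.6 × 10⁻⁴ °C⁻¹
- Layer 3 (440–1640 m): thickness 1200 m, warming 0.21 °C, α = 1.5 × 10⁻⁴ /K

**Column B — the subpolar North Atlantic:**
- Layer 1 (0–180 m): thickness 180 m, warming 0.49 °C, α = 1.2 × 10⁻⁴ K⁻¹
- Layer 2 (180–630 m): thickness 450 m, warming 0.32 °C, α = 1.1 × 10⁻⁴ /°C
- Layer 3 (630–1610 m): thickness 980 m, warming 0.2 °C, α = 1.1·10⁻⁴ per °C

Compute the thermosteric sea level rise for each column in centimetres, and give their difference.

A: 12 cm; B: 4.8 cm; difference 7.6 cm

A 0–240 m: 0.77 × 240 × 2.6×10⁻⁴ = 0.048048 m
A Layer 2: 200 × 0.73 × 2.6×10⁻⁴ = 0.03796 m
A 440–1640 m: 1200 × 0.21 × 1.5×10⁻⁴ = 0.03780 m
A total: 0.123808 m
B 0–180 m: 1.2×10⁻⁴ × 0.49 × 180 = 0.010584 m
B 180–630 m: 450 × 1.1×10⁻⁴ × 0.32 = 0.01584 m
B 630–1610 m: 0.2 × 980 × 1.1×10⁻⁴ = 0.02156 m
B total: 0.047984 m
Difference: 0.123808 − 0.047984 = 0.075824 m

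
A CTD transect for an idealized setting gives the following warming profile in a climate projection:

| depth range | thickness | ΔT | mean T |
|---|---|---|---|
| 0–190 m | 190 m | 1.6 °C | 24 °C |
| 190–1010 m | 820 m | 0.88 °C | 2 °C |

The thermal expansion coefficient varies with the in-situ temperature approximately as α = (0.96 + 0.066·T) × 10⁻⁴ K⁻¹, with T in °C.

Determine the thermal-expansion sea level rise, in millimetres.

Layer 1: α = (0.96 + 0.066×24)×10⁻⁴ = 2.544×10⁻⁴ K⁻¹
Layer 2: α = (0.96 + 0.066×2)×10⁻⁴ = 1.092×10⁻⁴ K⁻¹
2.544×10⁻⁴ × 1.6 × 190 = 0.0773376 m
190–1010 m: 1.092×10⁻⁴ × 0.88 × 820 = 0.07879872 m
Δh = 0.0773376 + 0.07879872 = 0.15613632 m ≈ 160 mm

Δh = 160 mm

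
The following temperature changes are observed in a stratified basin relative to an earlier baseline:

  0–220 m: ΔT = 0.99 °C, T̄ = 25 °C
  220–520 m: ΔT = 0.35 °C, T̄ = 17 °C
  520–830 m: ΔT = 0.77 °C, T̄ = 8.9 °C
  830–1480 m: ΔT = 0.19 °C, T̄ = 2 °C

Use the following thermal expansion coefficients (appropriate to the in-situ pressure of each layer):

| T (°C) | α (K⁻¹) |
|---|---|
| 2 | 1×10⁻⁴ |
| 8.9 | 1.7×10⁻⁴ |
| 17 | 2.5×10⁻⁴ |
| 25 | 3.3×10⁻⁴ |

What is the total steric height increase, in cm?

Δh = 15.1 cm

Layer 1 at 25 °C → α = 3.3×10⁻⁴ K⁻¹
Layer 2 at 17 °C → α = 2.5×10⁻⁴ K⁻¹
Layer 3 at 8.9 °C → α = 1.7×10⁻⁴ K⁻¹
Layer 4 at 2 °C → α = 1×10⁻⁴ K⁻¹
0–220 m: 0.99 × 220 × 3.3×10⁻⁴ = 0.071874 m
220–520 m: 0.35 × 300 × 2.5×10⁻⁴ = 0.02625 m
520–830 m: 1.7×10⁻⁴ × 0.77 × 310 = 0.040579 m
830–1480 m: 1×10⁻⁴ × 650 × 0.19 = 0.01235 m
Δh = 0.071874 + 0.02625 + 0.040579 + 0.01235 = 0.151053 m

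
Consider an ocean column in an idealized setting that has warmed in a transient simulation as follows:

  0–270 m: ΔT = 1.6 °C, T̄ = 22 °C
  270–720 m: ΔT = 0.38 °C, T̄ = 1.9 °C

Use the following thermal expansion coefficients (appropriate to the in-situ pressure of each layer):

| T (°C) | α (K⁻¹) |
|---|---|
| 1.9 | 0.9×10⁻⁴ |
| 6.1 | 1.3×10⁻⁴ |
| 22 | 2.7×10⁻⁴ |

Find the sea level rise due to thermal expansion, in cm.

about 13.2 cm

Layer 1 at 22 °C → α = 2.7×10⁻⁴ K⁻¹
Layer 2 at 1.9 °C → α = 0.9×10⁻⁴ K⁻¹
2.7×10⁻⁴ × 270 × 1.6 = 0.11664 m
0.38 × 450 × 0.9×10⁻⁴ = 0.01539 m
Δh = 0.11664 + 0.01539 = 0.13203 m ≈ 13.2 cm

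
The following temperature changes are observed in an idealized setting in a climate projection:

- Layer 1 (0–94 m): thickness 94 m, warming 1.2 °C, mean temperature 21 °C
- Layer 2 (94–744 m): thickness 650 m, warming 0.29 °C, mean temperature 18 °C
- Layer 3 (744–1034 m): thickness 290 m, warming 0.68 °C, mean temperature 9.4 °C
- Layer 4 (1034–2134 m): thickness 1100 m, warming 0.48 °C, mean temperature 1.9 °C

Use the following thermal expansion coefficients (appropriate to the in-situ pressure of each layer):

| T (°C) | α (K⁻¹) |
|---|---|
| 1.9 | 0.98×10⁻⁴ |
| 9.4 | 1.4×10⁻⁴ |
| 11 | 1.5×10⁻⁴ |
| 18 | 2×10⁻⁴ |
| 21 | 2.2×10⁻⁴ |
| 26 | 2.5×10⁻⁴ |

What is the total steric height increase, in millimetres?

Layer 1 at 21 °C → α = 2.2×10⁻⁴ K⁻¹
Layer 2 at 18 °C → α = 2×10⁻⁴ K⁻¹
Layer 3 at 9.4 °C → α = 1.4×10⁻⁴ K⁻¹
Layer 4 at 1.9 °C → α = 0.98×10⁻⁴ K⁻¹
Layer 1: 94 × 1.2 × 2.2×10⁻⁴ = 0.024816 m
650 × 0.29 × 2×10⁻⁴ = 0.03770 m
744–1034 m: 0.68 × 1.4×10⁻⁴ × 290 = 0.027608 m
1034–2134 m: 0.48 × 0.98×10⁻⁴ × 1100 = 0.051744 m
Δh = 0.024816 + 0.03770 + 0.027608 + 0.051744 = 0.141868 m

about 142 mm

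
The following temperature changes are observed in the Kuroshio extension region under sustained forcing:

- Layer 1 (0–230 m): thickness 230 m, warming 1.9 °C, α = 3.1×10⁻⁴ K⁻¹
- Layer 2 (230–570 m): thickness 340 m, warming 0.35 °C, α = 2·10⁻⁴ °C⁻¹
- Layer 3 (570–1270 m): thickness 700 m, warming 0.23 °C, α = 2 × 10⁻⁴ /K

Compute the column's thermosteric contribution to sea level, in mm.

0–230 m: 230 × 3.1×10⁻⁴ × 1.9 = 0.13547 m
230–570 m: 0.35 × 2×10⁻⁴ × 340 = 0.02380 m
570–1270 m: 2×10⁻⁴ × 700 × 0.23 = 0.03220 m
Δh = 0.13547 + 0.02380 + 0.03220 = 0.19147 m

191 mm of thermosteric rise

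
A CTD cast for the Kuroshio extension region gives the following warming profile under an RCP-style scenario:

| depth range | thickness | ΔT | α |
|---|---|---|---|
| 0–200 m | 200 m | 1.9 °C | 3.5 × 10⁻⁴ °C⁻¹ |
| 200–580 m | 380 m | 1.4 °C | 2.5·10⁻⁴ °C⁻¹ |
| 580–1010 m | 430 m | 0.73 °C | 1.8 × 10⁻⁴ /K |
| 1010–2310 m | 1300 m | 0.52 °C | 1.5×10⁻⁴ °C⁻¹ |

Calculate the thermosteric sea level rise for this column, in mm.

about 424 mm

Layer 1: 200 × 1.9 × 3.5×10⁻⁴ = 0.13300 m
200–580 m: 1.4 × 2.5×10⁻⁴ × 380 = 0.13300 m
430 × 0.73 × 1.8×10⁻⁴ = 0.056502 m
1.5×10⁻⁴ × 0.52 × 1300 = 0.10140 m
Δh = 0.13300 + 0.13300 + 0.056502 + 0.10140 = 0.423902 m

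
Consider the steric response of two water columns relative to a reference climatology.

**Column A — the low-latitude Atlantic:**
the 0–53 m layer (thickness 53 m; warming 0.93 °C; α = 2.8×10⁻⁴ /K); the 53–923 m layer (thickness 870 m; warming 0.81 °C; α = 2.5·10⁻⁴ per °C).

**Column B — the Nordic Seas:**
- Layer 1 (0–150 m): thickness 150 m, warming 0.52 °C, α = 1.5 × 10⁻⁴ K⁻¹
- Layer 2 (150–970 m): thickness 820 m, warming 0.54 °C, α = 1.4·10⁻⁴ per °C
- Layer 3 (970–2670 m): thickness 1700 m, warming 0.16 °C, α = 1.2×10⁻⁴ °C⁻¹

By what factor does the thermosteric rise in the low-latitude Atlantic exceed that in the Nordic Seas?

a factor of 1.8

A Layer 1: 53 × 2.8×10⁻⁴ × 0.93 = 0.0138012 m
A 870 × 2.5×10⁻⁴ × 0.81 = 0.176175 m
A total: 0.1899762 m
B Layer 1: 1.5×10⁻⁴ × 0.52 × 150 = 0.01170 m
B 150–970 m: 0.54 × 1.4×10⁻⁴ × 820 = 0.061992 m
B 1.2×10⁻⁴ × 0.16 × 1700 = 0.03264 m
B total: 0.106332 m
Ratio: 0.1899762 / 0.106332 ≈ 1.787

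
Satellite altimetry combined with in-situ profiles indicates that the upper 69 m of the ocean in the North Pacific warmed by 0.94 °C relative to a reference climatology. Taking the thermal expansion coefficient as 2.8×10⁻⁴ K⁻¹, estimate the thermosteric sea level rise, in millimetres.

18.2 mm

Δh = αΔT·H = 2.8×10⁻⁴ × 0.94 × 69 = 0.0181608 m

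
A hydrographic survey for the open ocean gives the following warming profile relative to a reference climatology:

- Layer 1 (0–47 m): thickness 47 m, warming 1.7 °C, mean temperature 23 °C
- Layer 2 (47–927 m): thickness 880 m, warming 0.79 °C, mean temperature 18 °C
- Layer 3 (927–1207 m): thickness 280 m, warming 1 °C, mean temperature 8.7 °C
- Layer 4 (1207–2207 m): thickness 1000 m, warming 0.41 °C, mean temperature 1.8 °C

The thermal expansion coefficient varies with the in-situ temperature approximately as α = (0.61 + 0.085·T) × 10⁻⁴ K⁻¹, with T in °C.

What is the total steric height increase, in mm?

Layer 1: α = (0.61 + 0.085×23)×10⁻⁴ = 2.565×10⁻⁴ K⁻¹
Layer 2: α = (0.61 + 0.085×18)×10⁻⁴ = 2.14×10⁻⁴ K⁻¹
Layer 3: α = (0.61 + 0.085×8.7)×10⁻⁴ = 1.3495×10⁻⁴ K⁻¹
Layer 4: α = (0.61 + 0.085×1.8)×10⁻⁴ = 0.763×10⁻⁴ K⁻¹
0–47 m: 2.565×10⁻⁴ × 47 × 1.7 = 0.02049435 m
Layer 2: 880 × 0.79 × 2.14×10⁻⁴ = 0.1487728 m
927–1207 m: 1 × 280 × 1.3495×10⁻⁴ = 0.037786 m
1207–2207 m: 0.763×10⁻⁴ × 1000 × 0.41 = 0.031283 m
Δh = 0.02049435 + 0.1487728 + 0.037786 + 0.031283 = 0.23833615 m

Δh = 240 mm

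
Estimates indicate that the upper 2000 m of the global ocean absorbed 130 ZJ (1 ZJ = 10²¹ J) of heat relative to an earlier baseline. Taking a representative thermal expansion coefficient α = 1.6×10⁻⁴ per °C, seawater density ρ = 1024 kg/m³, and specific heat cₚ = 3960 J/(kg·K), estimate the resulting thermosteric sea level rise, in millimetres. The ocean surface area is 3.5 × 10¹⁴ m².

15 mm

Per unit area: Q = 130×10²¹ / (3.5×10¹⁴) ≈ 3.714×10⁸ J/m²
Δh = αQ/(ρcₚ) = 1.6×10⁻⁴ × 3.714×10⁸ / (1024 × 3960) ≈ 0.014654 m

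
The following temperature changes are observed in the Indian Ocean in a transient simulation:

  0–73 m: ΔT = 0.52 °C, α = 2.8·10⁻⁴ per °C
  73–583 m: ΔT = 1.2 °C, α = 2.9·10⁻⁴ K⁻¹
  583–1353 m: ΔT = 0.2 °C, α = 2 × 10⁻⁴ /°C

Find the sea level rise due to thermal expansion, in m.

0–73 m: 73 × 2.8×10⁻⁴ × 0.52 = 0.0106288 m
510 × 1.2 × 2.9×10⁻⁴ = 0.17748 m
583–1353 m: 2×10⁻⁴ × 770 × 0.2 = 0.03080 m
Δh = 0.0106288 + 0.17748 + 0.03080 = 0.2189088 m

about 0.22 m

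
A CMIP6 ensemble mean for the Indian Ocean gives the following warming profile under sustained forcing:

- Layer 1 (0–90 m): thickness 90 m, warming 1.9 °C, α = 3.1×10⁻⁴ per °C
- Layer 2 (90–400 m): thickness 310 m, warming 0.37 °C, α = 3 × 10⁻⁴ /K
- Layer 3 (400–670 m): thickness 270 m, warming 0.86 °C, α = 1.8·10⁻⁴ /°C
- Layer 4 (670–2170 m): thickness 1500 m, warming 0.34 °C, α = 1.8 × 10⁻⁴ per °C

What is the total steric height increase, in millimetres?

Δh ≈ 221 mm

90 × 3.1×10⁻⁴ × 1.9 = 0.05301 m
Layer 2: 0.37 × 310 × 3×10⁻⁴ = 0.03441 m
Layer 3: 270 × 1.8×10⁻⁴ × 0.86 = 0.041796 m
670–2170 m: 0.34 × 1.8×10⁻⁴ × 1500 = 0.09180 m
Δh = 0.05301 + 0.03441 + 0.041796 + 0.09180 = 0.221016 m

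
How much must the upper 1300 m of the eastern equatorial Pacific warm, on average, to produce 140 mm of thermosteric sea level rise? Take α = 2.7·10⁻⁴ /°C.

ΔT = Δh/(αH) = 0.14 / (2.7×10⁻⁴ × 1300) ≈ 0.3989 K

about 0.399 K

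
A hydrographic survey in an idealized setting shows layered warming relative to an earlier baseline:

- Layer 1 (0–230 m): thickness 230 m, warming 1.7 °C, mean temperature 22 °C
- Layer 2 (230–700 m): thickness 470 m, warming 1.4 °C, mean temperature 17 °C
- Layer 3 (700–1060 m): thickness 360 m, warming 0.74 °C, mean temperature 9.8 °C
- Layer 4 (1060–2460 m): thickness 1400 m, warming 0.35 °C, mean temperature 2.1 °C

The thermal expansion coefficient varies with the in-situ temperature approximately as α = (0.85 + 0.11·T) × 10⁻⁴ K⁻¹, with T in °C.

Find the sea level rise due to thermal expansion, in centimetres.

Layer 1: α = (0.85 + 0.11×22)×10⁻⁴ = 3.27×10⁻⁴ K⁻¹
Layer 2: α = (0.85 + 0.11×17)×10⁻⁴ = 2.72×10⁻⁴ K⁻¹
Layer 3: α = (0.85 + 0.11×9.8)×10⁻⁴ = 1.928×10⁻⁴ K⁻¹
Layer 4: α = (0.85 + 0.11×2.1)×10⁻⁴ = 1.081×10⁻⁴ K⁻¹
230 × 1.7 × 3.27×10⁻⁴ = 0.127857 m
Layer 2: 1.4 × 470 × 2.72×10⁻⁴ = 0.178976 m
0.74 × 1.928×10⁻⁴ × 360 = 0.05136192 m
1400 × 1.081×10⁻⁴ × 0.35 = 0.052969 m
Δh = 0.127857 + 0.178976 + 0.05136192 + 0.052969 = 0.41116392 m

Δh = 41.1 cm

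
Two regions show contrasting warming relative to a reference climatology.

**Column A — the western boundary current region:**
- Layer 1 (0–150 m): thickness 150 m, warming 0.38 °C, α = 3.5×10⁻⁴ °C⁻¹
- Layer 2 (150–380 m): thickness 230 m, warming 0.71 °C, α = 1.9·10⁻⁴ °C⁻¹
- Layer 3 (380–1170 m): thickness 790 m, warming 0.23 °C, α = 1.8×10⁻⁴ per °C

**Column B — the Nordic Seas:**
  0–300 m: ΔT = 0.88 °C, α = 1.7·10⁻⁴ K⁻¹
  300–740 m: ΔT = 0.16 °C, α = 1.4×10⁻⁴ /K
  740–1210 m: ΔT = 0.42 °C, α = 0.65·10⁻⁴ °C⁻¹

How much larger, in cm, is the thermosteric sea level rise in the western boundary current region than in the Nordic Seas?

1.6 cm

A 3.5×10⁻⁴ × 150 × 0.38 = 0.01995 m
A 150–380 m: 0.71 × 1.9×10⁻⁴ × 230 = 0.031027 m
A 380–1170 m: 790 × 0.23 × 1.8×10⁻⁴ = 0.032706 m
A total: 0.083683 m
B 1.7×10⁻⁴ × 0.88 × 300 = 0.04488 m
B 0.16 × 1.4×10⁻⁴ × 440 = 0.009856 m
B 470 × 0.42 × 0.65×10⁻⁴ = 0.012831 m
B total: 0.067567 m
Difference: 0.083683 − 0.067567 = 0.016116 m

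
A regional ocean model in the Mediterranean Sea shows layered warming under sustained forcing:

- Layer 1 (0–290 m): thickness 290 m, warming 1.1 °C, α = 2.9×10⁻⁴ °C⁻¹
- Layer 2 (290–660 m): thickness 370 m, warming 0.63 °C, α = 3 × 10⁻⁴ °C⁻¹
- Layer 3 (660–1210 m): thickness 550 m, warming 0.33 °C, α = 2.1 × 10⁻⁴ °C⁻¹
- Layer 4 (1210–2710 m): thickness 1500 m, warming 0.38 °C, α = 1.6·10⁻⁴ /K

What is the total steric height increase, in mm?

about 292 mm

290 × 1.1 × 2.9×10⁻⁴ = 0.09251 m
Layer 2: 370 × 0.63 × 3×10⁻⁴ = 0.06993 m
Layer 3: 2.1×10⁻⁴ × 0.33 × 550 = 0.038115 m
1210–2710 m: 0.38 × 1.6×10⁻⁴ × 1500 = 0.09120 m
Δh = 0.09251 + 0.06993 + 0.038115 + 0.09120 = 0.291755 m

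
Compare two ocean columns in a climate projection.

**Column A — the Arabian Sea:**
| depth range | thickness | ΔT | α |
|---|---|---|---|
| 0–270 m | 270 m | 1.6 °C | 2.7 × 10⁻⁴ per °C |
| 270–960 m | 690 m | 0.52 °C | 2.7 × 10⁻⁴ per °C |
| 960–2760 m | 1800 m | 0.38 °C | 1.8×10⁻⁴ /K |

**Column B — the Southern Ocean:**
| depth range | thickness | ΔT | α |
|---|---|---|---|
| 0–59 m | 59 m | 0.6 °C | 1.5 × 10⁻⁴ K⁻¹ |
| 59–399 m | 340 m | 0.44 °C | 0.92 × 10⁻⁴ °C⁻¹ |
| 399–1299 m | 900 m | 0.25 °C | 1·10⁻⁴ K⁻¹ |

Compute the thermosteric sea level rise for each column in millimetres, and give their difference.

Δh_A ≈ 340 mm, Δh_B ≈ 42 mm; difference ≈ 300 mm

A Layer 1: 270 × 1.6 × 2.7×10⁻⁴ = 0.11664 m
A 270–960 m: 0.52 × 690 × 2.7×10⁻⁴ = 0.096876 m
A 1800 × 1.8×10⁻⁴ × 0.38 = 0.12312 m
A total: 0.336636 m
B 0.6 × 59 × 1.5×10⁻⁴ = 0.00531 m
B 59–399 m: 340 × 0.44 × 0.92×10⁻⁴ = 0.0137632 m
B 399–1299 m: 900 × 1×10⁻⁴ × 0.25 = 0.02250 m
B total: 0.0415732 m
Difference: 0.336636 − 0.0415732 = 0.2950628 m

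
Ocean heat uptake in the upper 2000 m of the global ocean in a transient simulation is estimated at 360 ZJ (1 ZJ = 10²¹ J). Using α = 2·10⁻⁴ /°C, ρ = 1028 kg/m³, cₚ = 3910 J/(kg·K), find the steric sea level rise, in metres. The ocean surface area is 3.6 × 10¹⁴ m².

Δh ≈ 0.0498 m

Per unit area: Q = 360×10²¹ / (3.6×10¹⁴) = 1×10⁹ J/m²
Δh = αQ/(ρcₚ) = 2×10⁻⁴ × 1×10⁹ / (1028 × 3910) ≈ 0.049758 m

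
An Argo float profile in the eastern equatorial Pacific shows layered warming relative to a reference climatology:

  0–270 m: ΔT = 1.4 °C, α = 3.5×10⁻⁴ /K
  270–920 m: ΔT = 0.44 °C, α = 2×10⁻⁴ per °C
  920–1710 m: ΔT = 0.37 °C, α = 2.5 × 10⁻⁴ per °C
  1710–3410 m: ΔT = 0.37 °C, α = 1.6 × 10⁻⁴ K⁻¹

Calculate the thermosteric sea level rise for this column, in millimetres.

0–270 m: 3.5×10⁻⁴ × 270 × 1.4 = 0.13230 m
650 × 2×10⁻⁴ × 0.44 = 0.05720 m
920–1710 m: 2.5×10⁻⁴ × 0.37 × 790 = 0.073075 m
1710–3410 m: 1700 × 0.37 × 1.6×10⁻⁴ = 0.10064 m
Δh = 0.13230 + 0.05720 + 0.073075 + 0.10064 = 0.363215 m

about 363 mm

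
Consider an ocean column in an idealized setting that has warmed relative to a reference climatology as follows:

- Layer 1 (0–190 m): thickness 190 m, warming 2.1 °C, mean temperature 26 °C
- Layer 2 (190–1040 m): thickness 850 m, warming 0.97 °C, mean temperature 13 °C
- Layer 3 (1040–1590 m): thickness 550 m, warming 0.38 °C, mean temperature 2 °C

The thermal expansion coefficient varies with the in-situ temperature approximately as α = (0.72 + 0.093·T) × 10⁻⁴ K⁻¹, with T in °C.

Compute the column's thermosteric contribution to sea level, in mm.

Layer 1: α = (0.72 + 0.093×26)×10⁻⁴ = 3.138×10⁻⁴ K⁻¹
Layer 2: α = (0.72 + 0.093×13)×10⁻⁴ = 1.929×10⁻⁴ K⁻¹
Layer 3: α = (0.72 + 0.093×2)×10⁻⁴ = 0.906×10⁻⁴ K⁻¹
Layer 1: 190 × 3.138×10⁻⁴ × 2.1 = 0.1252062 m
0.97 × 850 × 1.929×10⁻⁴ = 0.15904605 m
Layer 3: 0.38 × 550 × 0.906×10⁻⁴ = 0.0189354 m
Δh = 0.1252062 + 0.15904605 + 0.0189354 = 0.30318765 m

Δh = 303 mm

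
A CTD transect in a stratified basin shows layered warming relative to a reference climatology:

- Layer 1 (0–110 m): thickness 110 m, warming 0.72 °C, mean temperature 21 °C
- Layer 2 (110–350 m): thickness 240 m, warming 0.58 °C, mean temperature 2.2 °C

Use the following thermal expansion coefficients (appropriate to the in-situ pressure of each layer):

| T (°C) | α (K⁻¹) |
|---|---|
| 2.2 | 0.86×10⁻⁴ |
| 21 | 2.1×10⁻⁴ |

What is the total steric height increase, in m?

Layer 1 at 21 °C → α = 2.1×10⁻⁴ K⁻¹
Layer 2 at 2.2 °C → α = 0.86×10⁻⁴ K⁻¹
0.72 × 110 × 2.1×10⁻⁴ = 0.016632 m
110–350 m: 0.58 × 240 × 0.86×10⁻⁴ = 0.0119712 m
Δh = 0.016632 + 0.0119712 = 0.0286032 m

Δh = 0.0286 m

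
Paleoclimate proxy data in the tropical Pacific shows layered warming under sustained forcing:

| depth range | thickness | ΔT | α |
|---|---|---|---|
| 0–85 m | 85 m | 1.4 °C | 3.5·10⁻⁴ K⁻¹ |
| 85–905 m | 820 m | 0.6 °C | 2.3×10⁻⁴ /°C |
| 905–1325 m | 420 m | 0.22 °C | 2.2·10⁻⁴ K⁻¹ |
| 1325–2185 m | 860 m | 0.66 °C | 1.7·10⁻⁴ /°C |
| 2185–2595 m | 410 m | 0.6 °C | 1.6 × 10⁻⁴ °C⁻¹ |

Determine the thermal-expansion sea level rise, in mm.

311 mm

Layer 1: 1.4 × 85 × 3.5×10⁻⁴ = 0.04165 m
Layer 2: 0.6 × 820 × 2.3×10⁻⁴ = 0.11316 m
Layer 3: 420 × 0.22 × 2.2×10⁻⁴ = 0.020328 m
0.66 × 1.7×10⁻⁴ × 860 = 0.096492 m
410 × 0.6 × 1.6×10⁻⁴ = 0.03936 m
Δh = 0.04165 + 0.11316 + 0.020328 + 0.096492 + 0.03936 = 0.31099 m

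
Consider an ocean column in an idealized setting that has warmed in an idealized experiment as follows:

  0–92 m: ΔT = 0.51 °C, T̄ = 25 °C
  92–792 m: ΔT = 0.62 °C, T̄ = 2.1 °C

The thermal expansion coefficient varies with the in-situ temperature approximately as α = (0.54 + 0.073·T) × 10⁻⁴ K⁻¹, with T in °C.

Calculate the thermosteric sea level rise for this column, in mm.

Layer 1: α = (0.54 + 0.073×25)×10⁻⁴ = 2.365×10⁻⁴ K⁻¹
Layer 2: α = (0.54 + 0.073×2.1)×10⁻⁴ = 0.6933×10⁻⁴ K⁻¹
92 × 0.51 × 2.365×10⁻⁴ = 0.01109658 m
0.6933×10⁻⁴ × 700 × 0.62 = 0.03008922 m
Δh = 0.01109658 + 0.03008922 = 0.0411858 m

41.2 mm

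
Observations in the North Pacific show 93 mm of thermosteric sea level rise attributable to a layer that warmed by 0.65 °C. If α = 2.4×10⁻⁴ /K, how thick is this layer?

H = Δh/(αΔT) = 0.093 / (2.4×10⁻⁴ × 0.65) ≈ 596.2 m

about 596 m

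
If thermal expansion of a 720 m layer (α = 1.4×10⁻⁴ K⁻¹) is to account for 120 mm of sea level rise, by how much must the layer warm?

1.19 K

ΔT = Δh/(αH) = 0.12 / (1.4×10⁻⁴ × 720) ≈ 1.190 K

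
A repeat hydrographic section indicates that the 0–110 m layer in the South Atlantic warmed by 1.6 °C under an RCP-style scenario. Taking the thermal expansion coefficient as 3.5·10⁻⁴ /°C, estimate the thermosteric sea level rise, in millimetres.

Δh ≈ 62 mm

Δh = αΔT·H = 3.5×10⁻⁴ × 1.6 × 110 = 0.06160 m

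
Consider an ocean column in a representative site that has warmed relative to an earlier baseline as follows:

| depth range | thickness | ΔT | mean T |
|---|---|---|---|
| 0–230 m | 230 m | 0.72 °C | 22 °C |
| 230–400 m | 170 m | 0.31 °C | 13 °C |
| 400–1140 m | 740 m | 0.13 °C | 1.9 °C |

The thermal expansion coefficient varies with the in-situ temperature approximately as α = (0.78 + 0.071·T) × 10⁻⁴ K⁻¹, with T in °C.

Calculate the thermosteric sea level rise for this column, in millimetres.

about 56.6 mm

Layer 1: α = (0.78 + 0.071×22)×10⁻⁴ = 2.342×10⁻⁴ K⁻¹
Layer 2: α = (0.78 + 0.071×13)×10⁻⁴ = 1.703×10⁻⁴ K⁻¹
Layer 3: α = (0.78 + 0.071×1.9)×10⁻⁴ = 0.9149×10⁻⁴ K⁻¹
0–230 m: 0.72 × 230 × 2.342×10⁻⁴ = 0.03878352 m
230–400 m: 170 × 0.31 × 1.703×10⁻⁴ = 0.00897481 m
Layer 3: 0.9149×10⁻⁴ × 740 × 0.13 = 0.008801338 m
Δh = 0.03878352 + 0.00897481 + 0.008801338 = 0.056559668 m ≈ 56.6 mm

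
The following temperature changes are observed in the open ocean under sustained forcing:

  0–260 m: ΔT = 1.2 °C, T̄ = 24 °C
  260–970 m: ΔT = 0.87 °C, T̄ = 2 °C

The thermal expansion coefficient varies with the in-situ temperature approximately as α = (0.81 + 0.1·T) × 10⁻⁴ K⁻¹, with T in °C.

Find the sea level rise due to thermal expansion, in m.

Layer 1: α = (0.81 + 0.1×24)×10⁻⁴ = 3.21×10⁻⁴ K⁻¹
Layer 2: α = (0.81 + 0.1×2)×10⁻⁴ = 1.01×10⁻⁴ K⁻¹
Layer 1: 260 × 1.2 × 3.21×10⁻⁴ = 0.100152 m
260–970 m: 1.01×10⁻⁴ × 710 × 0.87 = 0.0623877 m
Δh = 0.100152 + 0.0623877 = 0.1625397 m

Δh = 0.163 m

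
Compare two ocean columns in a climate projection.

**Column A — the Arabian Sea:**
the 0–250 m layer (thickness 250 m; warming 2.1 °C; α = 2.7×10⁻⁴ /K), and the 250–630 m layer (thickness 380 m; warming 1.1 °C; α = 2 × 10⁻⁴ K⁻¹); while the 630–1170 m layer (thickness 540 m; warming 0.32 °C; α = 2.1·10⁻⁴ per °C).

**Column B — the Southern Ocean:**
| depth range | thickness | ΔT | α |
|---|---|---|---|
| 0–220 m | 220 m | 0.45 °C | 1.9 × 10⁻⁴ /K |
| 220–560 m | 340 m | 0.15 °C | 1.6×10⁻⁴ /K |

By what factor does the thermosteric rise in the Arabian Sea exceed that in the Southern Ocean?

A Layer 1: 2.7×10⁻⁴ × 2.1 × 250 = 0.14175 m
A 250–630 m: 1.1 × 2×10⁻⁴ × 380 = 0.08360 m
A 630–1170 m: 0.32 × 540 × 2.1×10⁻⁴ = 0.036288 m
A total: 0.261638 m
B 0–220 m: 0.45 × 220 × 1.9×10⁻⁴ = 0.01881 m
B 340 × 1.6×10⁻⁴ × 0.15 = 0.00816 m
B total: 0.02697 m
Ratio: 0.261638 / 0.02697 ≈ 9.701

a factor of 9.70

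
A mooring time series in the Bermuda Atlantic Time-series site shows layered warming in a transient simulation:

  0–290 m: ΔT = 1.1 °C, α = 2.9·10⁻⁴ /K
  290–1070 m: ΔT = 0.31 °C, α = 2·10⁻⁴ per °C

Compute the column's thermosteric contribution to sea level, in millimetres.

0–290 m: 1.1 × 290 × 2.9×10⁻⁴ = 0.09251 m
Layer 2: 2×10⁻⁴ × 0.31 × 780 = 0.04836 m
Δh = 0.09251 + 0.04836 = 0.14087 m

Δh ≈ 140 mm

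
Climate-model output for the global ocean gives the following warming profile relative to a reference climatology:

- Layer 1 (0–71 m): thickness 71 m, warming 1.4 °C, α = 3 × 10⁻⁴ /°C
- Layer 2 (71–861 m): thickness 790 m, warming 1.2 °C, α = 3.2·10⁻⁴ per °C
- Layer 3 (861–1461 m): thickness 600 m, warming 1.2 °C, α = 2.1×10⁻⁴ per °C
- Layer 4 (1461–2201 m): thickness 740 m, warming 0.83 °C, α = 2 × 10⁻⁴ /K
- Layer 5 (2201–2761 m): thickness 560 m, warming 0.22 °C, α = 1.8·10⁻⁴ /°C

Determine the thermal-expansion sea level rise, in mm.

629 mm of thermosteric rise

0–71 m: 3×10⁻⁴ × 1.4 × 71 = 0.02982 m
Layer 2: 1.2 × 3.2×10⁻⁴ × 790 = 0.30336 m
Layer 3: 2.1×10⁻⁴ × 1.2 × 600 = 0.15120 m
1461–2201 m: 740 × 2×10⁻⁴ × 0.83 = 0.12284 m
1.8×10⁻⁴ × 560 × 0.22 = 0.022176 m
Δh = 0.02982 + 0.30336 + 0.15120 + 0.12284 + 0.022176 = 0.629396 m ≈ 629 mm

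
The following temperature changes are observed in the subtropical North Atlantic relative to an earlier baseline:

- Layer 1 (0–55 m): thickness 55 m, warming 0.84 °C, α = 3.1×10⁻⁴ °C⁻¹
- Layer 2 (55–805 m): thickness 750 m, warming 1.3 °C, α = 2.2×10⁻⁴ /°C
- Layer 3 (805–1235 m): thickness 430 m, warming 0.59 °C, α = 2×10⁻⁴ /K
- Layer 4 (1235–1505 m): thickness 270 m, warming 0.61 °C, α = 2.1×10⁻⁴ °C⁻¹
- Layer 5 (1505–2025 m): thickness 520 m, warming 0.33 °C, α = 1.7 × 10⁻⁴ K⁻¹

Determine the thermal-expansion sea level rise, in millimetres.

343 mm of thermosteric rise

0–55 m: 0.84 × 3.1×10⁻⁴ × 55 = 0.014322 m
Layer 2: 1.3 × 750 × 2.2×10⁻⁴ = 0.21450 m
Layer 3: 430 × 0.59 × 2×10⁻⁴ = 0.05074 m
2.1×10⁻⁴ × 270 × 0.61 = 0.034587 m
Layer 5: 0.33 × 1.7×10⁻⁴ × 520 = 0.029172 m
Δh = 0.014322 + 0.21450 + 0.05074 + 0.034587 + 0.029172 = 0.343321 m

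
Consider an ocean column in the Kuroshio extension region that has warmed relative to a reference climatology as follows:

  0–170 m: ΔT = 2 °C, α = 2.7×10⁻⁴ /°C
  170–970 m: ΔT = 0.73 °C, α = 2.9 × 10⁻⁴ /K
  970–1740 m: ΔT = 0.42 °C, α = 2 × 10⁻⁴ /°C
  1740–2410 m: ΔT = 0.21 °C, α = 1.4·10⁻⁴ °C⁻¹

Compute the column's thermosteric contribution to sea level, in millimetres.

Δh ≈ 346 mm

Layer 1: 170 × 2 × 2.7×10⁻⁴ = 0.09180 m
0.73 × 2.9×10⁻⁴ × 800 = 0.16936 m
970–1740 m: 0.42 × 2×10⁻⁴ × 770 = 0.06468 m
0.21 × 670 × 1.4×10⁻⁴ = 0.019698 m
Δh = 0.09180 + 0.16936 + 0.06468 + 0.019698 = 0.345538 m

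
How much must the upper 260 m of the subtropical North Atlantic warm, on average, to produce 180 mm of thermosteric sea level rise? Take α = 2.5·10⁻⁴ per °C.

ΔT = Δh/(αH) = 0.18 / (2.5×10⁻⁴ × 260) ≈ 2.769 K

ΔT ≈ 2.77 K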